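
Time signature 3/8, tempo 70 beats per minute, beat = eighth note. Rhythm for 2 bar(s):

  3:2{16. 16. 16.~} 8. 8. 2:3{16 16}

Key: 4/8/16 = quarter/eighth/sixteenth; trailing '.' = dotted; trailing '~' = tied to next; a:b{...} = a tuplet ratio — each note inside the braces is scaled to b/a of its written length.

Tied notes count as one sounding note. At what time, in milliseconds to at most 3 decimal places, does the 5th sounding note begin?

1. 0.0ms @ 0 + 428.571ms (1/2)
2. 428.571ms @ 1/2 + 428.571ms (1/2)
3. 857.143ms @ 1 + 1714.286ms (2)
4. 2571.429ms @ 3 + 1285.714ms (3/2)
5. 3857.143ms @ 9/2 + 642.857ms (3/4)
6. 4500.0ms @ 21/4 + 642.857ms (3/4)

note 5 onset = 9/2b = 3857.143ms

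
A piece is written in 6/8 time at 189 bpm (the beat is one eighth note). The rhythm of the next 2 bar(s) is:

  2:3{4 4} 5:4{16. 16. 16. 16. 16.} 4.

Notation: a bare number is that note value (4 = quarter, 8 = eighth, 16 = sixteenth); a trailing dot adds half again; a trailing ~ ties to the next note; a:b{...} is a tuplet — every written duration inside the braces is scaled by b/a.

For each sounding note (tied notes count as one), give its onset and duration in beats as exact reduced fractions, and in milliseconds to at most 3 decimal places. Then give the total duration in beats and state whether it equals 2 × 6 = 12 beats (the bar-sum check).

1) 0.0ms=0b +952.381ms=3b
2) 952.381ms=3b +952.381ms=3b
3) 1904.762ms=6b +190.476ms=3/5b
4) 2095.238ms=33/5b +190.476ms=3/5b
5) 2285.714ms=36/5b +190.476ms=3/5b
6) 2476.19ms=39/5b +190.476ms=3/5b
7) 2666.667ms=42/5b +190.476ms=3/5b
8) 2857.143ms=9b +952.381ms=3b
Σ=12b of 12 (189bpm 6/8) — PASS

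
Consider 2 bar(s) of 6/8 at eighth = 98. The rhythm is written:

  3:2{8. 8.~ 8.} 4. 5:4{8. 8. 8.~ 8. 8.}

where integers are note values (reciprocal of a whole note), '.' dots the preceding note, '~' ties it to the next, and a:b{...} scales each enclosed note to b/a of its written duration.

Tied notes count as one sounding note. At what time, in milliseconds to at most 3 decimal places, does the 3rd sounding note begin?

1. 0.0ms @ 0 + 612.245ms (1)
2. 612.245ms @ 1 + 1224.49ms (2)
3. 1836.735ms @ 3 + 1836.735ms (3)
4. 3673.469ms @ 6 + 734.694ms (6/5)
5. 4408.163ms @ 36/5 + 734.694ms (6/5)
6. 5142.857ms @ 42/5 + 1469.388ms (12/5)
7. 6612.245ms @ 54/5 + 734.694ms (6/5)

note 3 onset = 3b = 1836.735ms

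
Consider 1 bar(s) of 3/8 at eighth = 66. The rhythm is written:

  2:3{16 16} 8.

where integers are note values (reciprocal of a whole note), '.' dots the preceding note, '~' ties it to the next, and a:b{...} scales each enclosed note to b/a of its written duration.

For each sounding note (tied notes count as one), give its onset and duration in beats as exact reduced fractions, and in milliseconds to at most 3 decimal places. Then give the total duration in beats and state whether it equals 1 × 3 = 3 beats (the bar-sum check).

1) 0.0ms=0b +681.818ms=3/4b
2) 681.818ms=3/4b +681.818ms=3/4b
3) 1363.636ms=3/2b +1363.636ms=3/2b
Σ=3b of 3 (66bpm 3/8) — PASS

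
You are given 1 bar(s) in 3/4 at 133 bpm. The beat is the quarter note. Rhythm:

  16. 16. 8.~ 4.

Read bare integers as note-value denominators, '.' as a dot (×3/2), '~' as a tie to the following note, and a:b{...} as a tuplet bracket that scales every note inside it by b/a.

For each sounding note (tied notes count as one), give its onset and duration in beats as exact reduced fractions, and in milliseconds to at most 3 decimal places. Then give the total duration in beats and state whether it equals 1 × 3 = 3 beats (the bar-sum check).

1) 0.0ms=0b +169.173ms=3/8b
2) 169.173ms=3/8b +169.173ms=3/8b
3) 338.346ms=3/4b +1015.038ms=9/4b
Σ=3b of 3 (133bpm 3/4) — PASS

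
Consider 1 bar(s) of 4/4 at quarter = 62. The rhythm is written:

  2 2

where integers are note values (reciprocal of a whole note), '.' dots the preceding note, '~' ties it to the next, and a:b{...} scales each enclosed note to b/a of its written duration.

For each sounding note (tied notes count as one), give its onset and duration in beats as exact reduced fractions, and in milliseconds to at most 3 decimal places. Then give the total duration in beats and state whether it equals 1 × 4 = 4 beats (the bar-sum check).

1) 0.0ms=0b +1935.484ms=2b
2) 1935.484ms=2b +1935.484ms=2b
Σ=4b of 4 (62bpm 4/4) — PASS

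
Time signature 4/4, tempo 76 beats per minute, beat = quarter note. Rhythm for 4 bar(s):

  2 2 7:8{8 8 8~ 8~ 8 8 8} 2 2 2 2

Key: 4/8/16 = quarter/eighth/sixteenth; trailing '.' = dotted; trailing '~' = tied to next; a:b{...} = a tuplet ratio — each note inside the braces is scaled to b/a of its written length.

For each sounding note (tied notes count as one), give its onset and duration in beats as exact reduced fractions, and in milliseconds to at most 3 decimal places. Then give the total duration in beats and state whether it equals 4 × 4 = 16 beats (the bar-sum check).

1) 0.0ms=0b +1578.947ms=2b
2) 1578.947ms=2b +1578.947ms=2b
3) 3157.895ms=4b +451.128ms=4/7b
4) 3609.023ms=32/7b +451.128ms=4/7b
5) 4060.15ms=36/7b +1353.383ms=12/7b
6) 5413.534ms=48/7b +451.128ms=4/7b
7) 5864.662ms=52/7b +451.128ms=4/7b
8) 6315.789ms=8b +1578.947ms=2b
9) 7894.737ms=10b +1578.947ms=2b
10) 9473.684ms=12b +1578.947ms=2b
11) 11052.632ms=14b +1578.947ms=2b
Σ=16b of 16 (76bpm 4/4) — PASS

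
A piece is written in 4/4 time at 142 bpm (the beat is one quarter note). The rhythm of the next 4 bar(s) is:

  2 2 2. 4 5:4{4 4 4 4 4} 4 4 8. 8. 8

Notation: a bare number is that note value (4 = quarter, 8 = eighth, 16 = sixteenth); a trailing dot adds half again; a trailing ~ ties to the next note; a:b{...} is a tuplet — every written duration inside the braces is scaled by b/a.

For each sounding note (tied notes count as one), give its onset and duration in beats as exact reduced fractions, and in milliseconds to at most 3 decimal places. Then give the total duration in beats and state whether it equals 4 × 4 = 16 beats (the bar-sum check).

1) 0.0ms=0b +845.07ms=2b
2) 845.07ms=2b +845.07ms=2b
3) 1690.141ms=4b +1267.606ms=3b
4) 2957.746ms=7b +422.535ms=1b
5) 3380.282ms=8b +338.028ms=4/5b
6) 3718.31ms=44/5b +338.028ms=4/5b
7) 4056.338ms=48/5b +338.028ms=4/5b
8) 4394.366ms=52/5b +338.028ms=4/5b
9) 4732.394ms=56/5b +338.028ms=4/5b
10) 5070.423ms=12b +422.535ms=1b
11) 5492.958ms=13b +422.535ms=1b
12) 5915.493ms=14b +316.901ms=3/4b
13) 6232.394ms=59/4b +316.901ms=3/4b
14) 6549.296ms=31/2b +211.268ms=1/2b
Σ=16b of 16 (142bpm 4/4) — PASS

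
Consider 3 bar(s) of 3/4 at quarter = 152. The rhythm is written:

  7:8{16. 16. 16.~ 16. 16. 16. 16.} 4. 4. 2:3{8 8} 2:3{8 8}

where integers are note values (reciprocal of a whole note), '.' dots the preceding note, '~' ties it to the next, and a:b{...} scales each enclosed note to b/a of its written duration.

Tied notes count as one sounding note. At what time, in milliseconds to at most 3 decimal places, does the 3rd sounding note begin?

note 3 onset = 6/7b = 338.346ms

1. 0.0ms @ 0 + 169.173ms (3/7)
2. 169.173ms @ 3/7 + 169.173ms (3/7)
3. 338.346ms @ 6/7 + 338.346ms (6/7)
4. 676.692ms @ 12/7 + 169.173ms (3/7)
5. 845.865ms @ 15/7 + 169.173ms (3/7)
6. 1015.038ms @ 18/7 + 169.173ms (3/7)
7. 1184.211ms @ 3 + 592.105ms (3/2)
8. 1776.316ms @ 9/2 + 592.105ms (3/2)
9. 2368.421ms @ 6 + 296.053ms (3/4)
10. 2664.474ms @ 27/4 + 296.053ms (3/4)
11. 2960.526ms @ 15/2 + 296.053ms (3/4)
12. 3256.579ms @ 33/4 + 296.053ms (3/4)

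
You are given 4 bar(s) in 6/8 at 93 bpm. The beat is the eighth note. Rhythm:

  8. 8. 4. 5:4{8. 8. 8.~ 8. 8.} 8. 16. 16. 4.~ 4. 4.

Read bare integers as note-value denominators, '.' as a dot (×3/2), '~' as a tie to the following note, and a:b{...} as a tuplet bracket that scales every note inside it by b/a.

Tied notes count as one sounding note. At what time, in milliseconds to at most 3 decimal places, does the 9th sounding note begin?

1. 0.0ms @ 0 + 967.742ms (3/2)
2. 967.742ms @ 3/2 + 967.742ms (3/2)
3. 1935.484ms @ 3 + 1935.484ms (3)
4. 3870.968ms @ 6 + 774.194ms (6/5)
5. 4645.161ms @ 36/5 + 774.194ms (6/5)
6. 5419.355ms @ 42/5 + 1548.387ms (12/5)
7. 6967.742ms @ 54/5 + 774.194ms (6/5)
8. 7741.935ms @ 12 + 967.742ms (3/2)
9. 8709.677ms @ 27/2 + 483.871ms (3/4)
10. 9193.548ms @ 57/4 + 483.871ms (3/4)
11. 9677.419ms @ 15 + 3870.968ms (6)
12. 13548.387ms @ 21 + 1935.484ms (3)

note 9 onset = 27/2b = 8709.677ms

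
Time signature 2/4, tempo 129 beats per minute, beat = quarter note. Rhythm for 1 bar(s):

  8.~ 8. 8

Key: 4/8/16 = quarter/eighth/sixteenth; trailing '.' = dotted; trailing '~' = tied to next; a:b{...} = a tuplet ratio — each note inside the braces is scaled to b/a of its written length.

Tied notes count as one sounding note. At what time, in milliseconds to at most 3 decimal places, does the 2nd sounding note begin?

note 2 onset = 3/2b = 697.674ms

1. 0.0ms @ 0 + 697.674ms (3/2)
2. 697.674ms @ 3/2 + 232.558ms (1/2)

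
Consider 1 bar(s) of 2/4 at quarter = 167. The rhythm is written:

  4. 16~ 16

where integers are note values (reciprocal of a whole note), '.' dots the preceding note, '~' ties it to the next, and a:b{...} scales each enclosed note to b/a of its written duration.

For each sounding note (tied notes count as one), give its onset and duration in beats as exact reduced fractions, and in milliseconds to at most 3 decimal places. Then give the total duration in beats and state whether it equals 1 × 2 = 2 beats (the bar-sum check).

1) 0.0ms=0b +538.922ms=3/2b
2) 538.922ms=3/2b +179.641ms=1/2b
Σ=2b of 2 (167bpm 2/4) — PASS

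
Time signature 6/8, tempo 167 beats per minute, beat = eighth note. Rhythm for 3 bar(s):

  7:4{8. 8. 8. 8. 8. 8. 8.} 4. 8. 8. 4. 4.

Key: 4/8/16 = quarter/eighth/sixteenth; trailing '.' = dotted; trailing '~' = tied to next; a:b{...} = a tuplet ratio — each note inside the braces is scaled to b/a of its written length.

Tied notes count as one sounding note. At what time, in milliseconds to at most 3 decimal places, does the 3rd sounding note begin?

note 3 onset = 12/7b = 615.911ms

1. 0.0ms @ 0 + 307.956ms (6/7)
2. 307.956ms @ 6/7 + 307.956ms (6/7)
3. 615.911ms @ 12/7 + 307.956ms (6/7)
4. 923.867ms @ 18/7 + 307.956ms (6/7)
5. 1231.822ms @ 24/7 + 307.956ms (6/7)
6. 1539.778ms @ 30/7 + 307.956ms (6/7)
7. 1847.733ms @ 36/7 + 307.956ms (6/7)
8. 2155.689ms @ 6 + 1077.844ms (3)
9. 3233.533ms @ 9 + 538.922ms (3/2)
10. 3772.455ms @ 21/2 + 538.922ms (3/2)
11. 4311.377ms @ 12 + 1077.844ms (3)
12. 5389.222ms @ 15 + 1077.844ms (3)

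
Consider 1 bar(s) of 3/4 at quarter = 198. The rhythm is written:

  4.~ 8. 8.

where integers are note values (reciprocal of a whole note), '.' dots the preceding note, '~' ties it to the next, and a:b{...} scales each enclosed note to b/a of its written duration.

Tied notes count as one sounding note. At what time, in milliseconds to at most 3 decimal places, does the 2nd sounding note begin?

1. 0.0ms @ 0 + 681.818ms (9/4)
2. 681.818ms @ 9/4 + 227.273ms (3/4)

note 2 onset = 9/4b = 681.818ms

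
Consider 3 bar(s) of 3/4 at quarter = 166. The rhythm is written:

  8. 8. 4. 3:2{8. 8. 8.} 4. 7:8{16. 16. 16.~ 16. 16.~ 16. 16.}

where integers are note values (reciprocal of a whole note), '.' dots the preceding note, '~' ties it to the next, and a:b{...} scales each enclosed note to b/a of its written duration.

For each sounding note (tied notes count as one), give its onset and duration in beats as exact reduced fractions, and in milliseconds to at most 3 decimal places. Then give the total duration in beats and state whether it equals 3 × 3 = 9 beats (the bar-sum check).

1) 0.0ms=0b +271.084ms=3/4b
2) 271.084ms=3/4b +271.084ms=3/4b
3) 542.169ms=3/2b +542.169ms=3/2b
4) 1084.337ms=3b +180.723ms=1/2b
5) 1265.06ms=7/2b +180.723ms=1/2b
6) 1445.783ms=4b +180.723ms=1/2b
7) 1626.506ms=9/2b +542.169ms=3/2b
8) 2168.675ms=6b +154.905ms=3/7b
9) 2323.58ms=45/7b +154.905ms=3/7b
10) 2478.485ms=48/7b +309.811ms=6/7b
11) 2788.296ms=54/7b +309.811ms=6/7b
12) 3098.107ms=60/7b +154.905ms=3/7b
Σ=9b of 9 (166bpm 3/4) — PASS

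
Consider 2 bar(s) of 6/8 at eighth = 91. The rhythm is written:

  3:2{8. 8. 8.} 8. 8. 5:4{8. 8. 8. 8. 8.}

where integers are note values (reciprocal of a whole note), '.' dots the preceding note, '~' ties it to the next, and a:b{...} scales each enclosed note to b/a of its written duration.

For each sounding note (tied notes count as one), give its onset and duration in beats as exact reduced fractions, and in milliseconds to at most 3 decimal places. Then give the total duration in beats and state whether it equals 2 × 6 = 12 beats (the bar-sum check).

1) 0.0ms=0b +659.341ms=1b
2) 659.341ms=1b +659.341ms=1b
3) 1318.681ms=2b +659.341ms=1b
4) 1978.022ms=3b +989.011ms=3/2b
5) 2967.033ms=9/2b +989.011ms=3/2b
6) 3956.044ms=6b +791.209ms=6/5b
7) 4747.253ms=36/5b +791.209ms=6/5b
8) 5538.462ms=42/5b +791.209ms=6/5b
9) 6329.67ms=48/5b +791.209ms=6/5b
10) 7120.879ms=54/5b +791.209ms=6/5b
Σ=12b of 12 (91bpm 6/8) — PASS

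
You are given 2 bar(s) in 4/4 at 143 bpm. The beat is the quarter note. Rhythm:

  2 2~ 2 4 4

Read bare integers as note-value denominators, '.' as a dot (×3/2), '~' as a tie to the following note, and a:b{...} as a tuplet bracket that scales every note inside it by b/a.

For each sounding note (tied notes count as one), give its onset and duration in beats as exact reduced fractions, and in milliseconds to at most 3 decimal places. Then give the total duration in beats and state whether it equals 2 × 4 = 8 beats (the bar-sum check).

1) 0.0ms=0b +839.161ms=2b
2) 839.161ms=2b +1678.322ms=4b
3) 2517.483ms=6b +419.58ms=1b
4) 2937.063ms=7b +419.58ms=1b
Σ=8b of 8 (143bpm 4/4) — PASS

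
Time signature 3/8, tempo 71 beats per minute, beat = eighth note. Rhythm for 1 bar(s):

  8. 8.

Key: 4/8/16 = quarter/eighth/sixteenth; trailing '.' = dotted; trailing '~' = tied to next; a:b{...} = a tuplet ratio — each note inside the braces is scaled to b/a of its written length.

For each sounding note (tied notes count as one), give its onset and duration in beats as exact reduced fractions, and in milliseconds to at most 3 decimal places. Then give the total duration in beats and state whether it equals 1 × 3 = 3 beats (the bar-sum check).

1) 0.0ms=0b +1267.606ms=3/2b
2) 1267.606ms=3/2b +1267.606ms=3/2b
Σ=3b of 3 (71bpm 3/8) — PASS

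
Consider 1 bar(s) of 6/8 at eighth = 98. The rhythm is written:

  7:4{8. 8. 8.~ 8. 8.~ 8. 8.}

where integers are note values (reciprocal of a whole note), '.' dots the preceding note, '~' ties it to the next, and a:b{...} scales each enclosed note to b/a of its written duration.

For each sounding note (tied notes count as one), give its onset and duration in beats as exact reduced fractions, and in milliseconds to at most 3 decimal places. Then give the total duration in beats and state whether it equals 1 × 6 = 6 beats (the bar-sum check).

1) 0.0ms=0b +524.781ms=6/7b
2) 524.781ms=6/7b +524.781ms=6/7b
3) 1049.563ms=12/7b +1049.563ms=12/7b
4) 2099.125ms=24/7b +1049.563ms=12/7b
5) 3148.688ms=36/7b +524.781ms=6/7b
Σ=6b of 6 (98bpm 6/8) — PASS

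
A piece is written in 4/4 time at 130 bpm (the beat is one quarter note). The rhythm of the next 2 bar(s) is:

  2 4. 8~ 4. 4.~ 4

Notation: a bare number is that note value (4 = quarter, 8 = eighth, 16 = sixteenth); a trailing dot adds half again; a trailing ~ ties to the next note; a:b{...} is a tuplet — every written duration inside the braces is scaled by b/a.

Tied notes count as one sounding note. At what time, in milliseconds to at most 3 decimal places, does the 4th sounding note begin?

1. 0.0ms @ 0 + 923.077ms (2)
2. 923.077ms @ 2 + 692.308ms (3/2)
3. 1615.385ms @ 7/2 + 923.077ms (2)
4. 2538.462ms @ 11/2 + 1153.846ms (5/2)

note 4 onset = 11/2b = 2538.462ms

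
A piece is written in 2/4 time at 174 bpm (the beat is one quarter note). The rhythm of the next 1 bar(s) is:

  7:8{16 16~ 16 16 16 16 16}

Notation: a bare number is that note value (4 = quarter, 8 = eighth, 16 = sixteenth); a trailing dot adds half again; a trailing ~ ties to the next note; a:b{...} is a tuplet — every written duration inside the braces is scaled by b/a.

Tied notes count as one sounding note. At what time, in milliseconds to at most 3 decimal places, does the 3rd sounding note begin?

note 3 onset = 6/7b = 295.567ms

1. 0.0ms @ 0 + 98.522ms (2/7)
2. 98.522ms @ 2/7 + 197.044ms (4/7)
3. 295.567ms @ 6/7 + 98.522ms (2/7)
4. 394.089ms @ 8/7 + 98.522ms (2/7)
5. 492.611ms @ 10/7 + 98.522ms (2/7)
6. 591.133ms @ 12/7 + 98.522ms (2/7)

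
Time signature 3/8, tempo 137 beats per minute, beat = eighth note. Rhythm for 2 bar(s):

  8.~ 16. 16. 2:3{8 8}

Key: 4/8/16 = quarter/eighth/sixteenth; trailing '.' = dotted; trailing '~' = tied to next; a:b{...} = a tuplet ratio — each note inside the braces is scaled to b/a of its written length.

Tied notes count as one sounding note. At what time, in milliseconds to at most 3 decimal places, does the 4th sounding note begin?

1. 0.0ms @ 0 + 985.401ms (9/4)
2. 985.401ms @ 9/4 + 328.467ms (3/4)
3. 1313.869ms @ 3 + 656.934ms (3/2)
4. 1970.803ms @ 9/2 + 656.934ms (3/2)

note 4 onset = 9/2b = 1970.803ms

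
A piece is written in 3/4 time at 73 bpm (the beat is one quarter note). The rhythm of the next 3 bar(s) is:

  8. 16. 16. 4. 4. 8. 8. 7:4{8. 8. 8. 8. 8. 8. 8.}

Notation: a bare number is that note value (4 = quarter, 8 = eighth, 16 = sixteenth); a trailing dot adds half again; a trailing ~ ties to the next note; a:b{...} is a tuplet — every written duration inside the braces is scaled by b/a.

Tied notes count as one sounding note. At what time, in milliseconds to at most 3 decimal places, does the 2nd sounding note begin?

note 2 onset = 3/4b = 616.438ms

1. 0.0ms @ 0 + 616.438ms (3/4)
2. 616.438ms @ 3/4 + 308.219ms (3/8)
3. 924.658ms @ 9/8 + 308.219ms (3/8)
4. 1232.877ms @ 3/2 + 1232.877ms (3/2)
5. 2465.753ms @ 3 + 1232.877ms (3/2)
6. 3698.63ms @ 9/2 + 616.438ms (3/4)
7. 4315.068ms @ 21/4 + 616.438ms (3/4)
8. 4931.507ms @ 6 + 352.25ms (3/7)
9. 5283.757ms @ 45/7 + 352.25ms (3/7)
10. 5636.008ms @ 48/7 + 352.25ms (3/7)
11. 5988.258ms @ 51/7 + 352.25ms (3/7)
12. 6340.509ms @ 54/7 + 352.25ms (3/7)
13. 6692.759ms @ 57/7 + 352.25ms (3/7)
14. 7045.01ms @ 60/7 + 352.25ms (3/7)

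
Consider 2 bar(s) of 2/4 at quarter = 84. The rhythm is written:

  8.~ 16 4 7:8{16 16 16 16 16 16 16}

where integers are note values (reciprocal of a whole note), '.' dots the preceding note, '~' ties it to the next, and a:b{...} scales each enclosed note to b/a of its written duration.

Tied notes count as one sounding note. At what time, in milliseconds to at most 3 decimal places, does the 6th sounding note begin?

1. 0.0ms @ 0 + 714.286ms (1)
2. 714.286ms @ 1 + 714.286ms (1)
3. 1428.571ms @ 2 + 204.082ms (2/7)
4. 1632.653ms @ 16/7 + 204.082ms (2/7)
5. 1836.735ms @ 18/7 + 204.082ms (2/7)
6. 2040.816ms @ 20/7 + 204.082ms (2/7)
7. 2244.898ms @ 22/7 + 204.082ms (2/7)
8. 2448.98ms @ 24/7 + 204.082ms (2/7)
9. 2653.061ms @ 26/7 + 204.082ms (2/7)

note 6 onset = 20/7b = 2040.816ms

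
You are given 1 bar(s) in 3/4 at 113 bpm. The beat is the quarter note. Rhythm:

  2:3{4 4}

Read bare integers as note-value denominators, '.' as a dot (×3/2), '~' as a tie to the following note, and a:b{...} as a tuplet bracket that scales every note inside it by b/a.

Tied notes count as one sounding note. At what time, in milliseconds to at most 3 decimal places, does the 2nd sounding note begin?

1. 0.0ms @ 0 + 796.46ms (3/2)
2. 796.46ms @ 3/2 + 796.46ms (3/2)

note 2 onset = 3/2b = 796.46ms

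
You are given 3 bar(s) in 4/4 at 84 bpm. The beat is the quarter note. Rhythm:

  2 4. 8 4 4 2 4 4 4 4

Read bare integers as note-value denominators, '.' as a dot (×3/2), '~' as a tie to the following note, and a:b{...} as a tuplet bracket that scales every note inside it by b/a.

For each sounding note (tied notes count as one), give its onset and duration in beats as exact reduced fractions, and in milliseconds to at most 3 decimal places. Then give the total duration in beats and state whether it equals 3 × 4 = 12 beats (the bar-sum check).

1) 0.0ms=0b +1428.571ms=2b
2) 1428.571ms=2b +1071.429ms=3/2b
3) 2500.0ms=7/2b +357.143ms=1/2b
4) 2857.143ms=4b +714.286ms=1b
5) 3571.429ms=5b +714.286ms=1b
6) 4285.714ms=6b +1428.571ms=2b
7) 5714.286ms=8b +714.286ms=1b
8) 6428.571ms=9b +714.286ms=1b
9) 7142.857ms=10b +714.286ms=1b
10) 7857.143ms=11b +714.286ms=1b
Σ=12b of 12 (84bpm 4/4) — PASS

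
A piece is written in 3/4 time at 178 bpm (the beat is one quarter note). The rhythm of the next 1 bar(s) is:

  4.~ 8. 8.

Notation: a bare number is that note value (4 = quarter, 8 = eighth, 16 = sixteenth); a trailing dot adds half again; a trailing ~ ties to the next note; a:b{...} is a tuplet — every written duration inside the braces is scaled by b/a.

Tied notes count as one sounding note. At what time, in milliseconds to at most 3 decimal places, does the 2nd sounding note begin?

note 2 onset = 9/4b = 758.427ms

1. 0.0ms @ 0 + 758.427ms (9/4)
2. 758.427ms @ 9/4 + 252.809ms (3/4)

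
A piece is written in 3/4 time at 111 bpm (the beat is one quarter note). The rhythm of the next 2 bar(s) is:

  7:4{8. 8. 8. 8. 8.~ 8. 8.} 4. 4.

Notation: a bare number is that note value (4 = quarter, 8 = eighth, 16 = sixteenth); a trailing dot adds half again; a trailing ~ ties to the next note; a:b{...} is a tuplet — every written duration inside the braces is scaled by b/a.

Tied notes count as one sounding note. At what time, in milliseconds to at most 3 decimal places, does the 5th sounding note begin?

note 5 onset = 12/7b = 926.641ms

1. 0.0ms @ 0 + 231.66ms (3/7)
2. 231.66ms @ 3/7 + 231.66ms (3/7)
3. 463.32ms @ 6/7 + 231.66ms (3/7)
4. 694.981ms @ 9/7 + 231.66ms (3/7)
5. 926.641ms @ 12/7 + 463.32ms (6/7)
6. 1389.961ms @ 18/7 + 231.66ms (3/7)
7. 1621.622ms @ 3 + 810.811ms (3/2)
8. 2432.432ms @ 9/2 + 810.811ms (3/2)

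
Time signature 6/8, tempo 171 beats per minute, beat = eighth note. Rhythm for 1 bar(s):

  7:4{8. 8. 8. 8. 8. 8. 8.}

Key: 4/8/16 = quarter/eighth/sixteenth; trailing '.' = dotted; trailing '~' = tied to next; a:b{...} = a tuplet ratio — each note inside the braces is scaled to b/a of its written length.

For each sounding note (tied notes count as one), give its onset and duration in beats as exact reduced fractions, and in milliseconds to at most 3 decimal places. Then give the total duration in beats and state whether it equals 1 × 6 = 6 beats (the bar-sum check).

1) 0.0ms=0b +300.752ms=6/7b
2) 300.752ms=6/7b +300.752ms=6/7b
3) 601.504ms=12/7b +300.752ms=6/7b
4) 902.256ms=18/7b +300.752ms=6/7b
5) 1203.008ms=24/7b +300.752ms=6/7b
6) 1503.759ms=30/7b +300.752ms=6/7b
7) 1804.511ms=36/7b +300.752ms=6/7b
Σ=6b of 6 (171bpm 6/8) — PASS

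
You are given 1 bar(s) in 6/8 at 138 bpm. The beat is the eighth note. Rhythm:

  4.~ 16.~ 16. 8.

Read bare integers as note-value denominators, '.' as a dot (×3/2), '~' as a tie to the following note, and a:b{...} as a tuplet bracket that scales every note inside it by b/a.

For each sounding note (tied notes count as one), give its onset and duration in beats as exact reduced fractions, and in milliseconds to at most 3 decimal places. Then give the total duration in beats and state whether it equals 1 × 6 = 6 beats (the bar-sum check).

1) 0.0ms=0b +1956.522ms=9/2b
2) 1956.522ms=9/2b +652.174ms=3/2b
Σ=6b of 6 (138bpm 6/8) — PASS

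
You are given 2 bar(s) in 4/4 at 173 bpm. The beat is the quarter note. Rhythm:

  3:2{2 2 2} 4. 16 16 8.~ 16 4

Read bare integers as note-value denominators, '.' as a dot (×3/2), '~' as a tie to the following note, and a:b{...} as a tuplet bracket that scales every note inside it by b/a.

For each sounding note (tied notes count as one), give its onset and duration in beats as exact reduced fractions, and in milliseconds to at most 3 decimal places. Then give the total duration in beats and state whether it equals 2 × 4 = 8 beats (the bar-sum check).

1) 0.0ms=0b +462.428ms=4/3b
2) 462.428ms=4/3b +462.428ms=4/3b
3) 924.855ms=8/3b +462.428ms=4/3b
4) 1387.283ms=4b +520.231ms=3/2b
5) 1907.514ms=11/2b +86.705ms=1/4b
6) 1994.22ms=23/4b +86.705ms=1/4b
7) 2080.925ms=6b +346.821ms=1b
8) 2427.746ms=7b +346.821ms=1b
Σ=8b of 8 (173bpm 4/4) — PASS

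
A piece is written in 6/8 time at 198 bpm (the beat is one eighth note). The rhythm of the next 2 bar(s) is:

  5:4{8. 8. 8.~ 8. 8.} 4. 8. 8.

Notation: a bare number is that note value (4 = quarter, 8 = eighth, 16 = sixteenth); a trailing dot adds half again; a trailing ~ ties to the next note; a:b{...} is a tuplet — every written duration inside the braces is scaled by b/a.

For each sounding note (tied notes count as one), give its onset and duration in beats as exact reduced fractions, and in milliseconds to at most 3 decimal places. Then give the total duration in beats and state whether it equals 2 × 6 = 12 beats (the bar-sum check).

1) 0.0ms=0b +363.636ms=6/5b
2) 363.636ms=6/5b +363.636ms=6/5b
3) 727.273ms=12/5b +727.273ms=12/5b
4) 1454.545ms=24/5b +363.636ms=6/5b
5) 1818.182ms=6b +909.091ms=3b
6) 2727.273ms=9b +454.545ms=3/2b
7) 3181.818ms=21/2b +454.545ms=3/2b
Σ=12b of 12 (198bpm 6/8) — PASS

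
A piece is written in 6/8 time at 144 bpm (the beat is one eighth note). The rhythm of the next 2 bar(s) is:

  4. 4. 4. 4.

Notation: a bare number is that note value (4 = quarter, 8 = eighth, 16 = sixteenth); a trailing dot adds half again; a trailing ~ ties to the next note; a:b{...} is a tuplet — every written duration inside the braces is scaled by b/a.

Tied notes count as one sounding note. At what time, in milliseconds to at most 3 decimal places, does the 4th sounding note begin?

1. 0.0ms @ 0 + 1250.0ms (3)
2. 1250.0ms @ 3 + 1250.0ms (3)
3. 2500.0ms @ 6 + 1250.0ms (3)
4. 3750.0ms @ 9 + 1250.0ms (3)

note 4 onset = 9b = 3750.0ms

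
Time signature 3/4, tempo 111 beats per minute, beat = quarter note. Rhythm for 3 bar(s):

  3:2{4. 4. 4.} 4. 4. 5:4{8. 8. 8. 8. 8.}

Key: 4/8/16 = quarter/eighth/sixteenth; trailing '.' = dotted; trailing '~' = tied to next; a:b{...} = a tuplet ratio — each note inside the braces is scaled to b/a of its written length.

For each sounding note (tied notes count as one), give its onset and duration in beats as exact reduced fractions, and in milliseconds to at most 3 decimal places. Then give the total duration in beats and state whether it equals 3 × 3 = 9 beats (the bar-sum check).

1) 0.0ms=0b +540.541ms=1b
2) 540.541ms=1b +540.541ms=1b
3) 1081.081ms=2b +540.541ms=1b
4) 1621.622ms=3b +810.811ms=3/2b
5) 2432.432ms=9/2b +810.811ms=3/2b
6) 3243.243ms=6b +324.324ms=3/5b
7) 3567.568ms=33/5b +324.324ms=3/5b
8) 3891.892ms=36/5b +324.324ms=3/5b
9) 4216.216ms=39/5b +324.324ms=3/5b
10) 4540.541ms=42/5b +324.324ms=3/5b
Σ=9b of 9 (111bpm 3/4) — PASS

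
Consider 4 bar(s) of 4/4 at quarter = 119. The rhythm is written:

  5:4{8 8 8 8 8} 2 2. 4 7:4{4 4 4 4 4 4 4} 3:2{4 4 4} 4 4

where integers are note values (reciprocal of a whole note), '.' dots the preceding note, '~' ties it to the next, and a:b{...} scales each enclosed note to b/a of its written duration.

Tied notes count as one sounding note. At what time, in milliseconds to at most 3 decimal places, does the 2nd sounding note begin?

1. 0.0ms @ 0 + 201.681ms (2/5)
2. 201.681ms @ 2/5 + 201.681ms (2/5)
3. 403.361ms @ 4/5 + 201.681ms (2/5)
4. 605.042ms @ 6/5 + 201.681ms (2/5)
5. 806.723ms @ 8/5 + 201.681ms (2/5)
6. 1008.403ms @ 2 + 1008.403ms (2)
7. 2016.807ms @ 4 + 1512.605ms (3)
8. 3529.412ms @ 7 + 504.202ms (1)
9. 4033.613ms @ 8 + 288.115ms (4/7)
10. 4321.729ms @ 60/7 + 288.115ms (4/7)
11. 4609.844ms @ 64/7 + 288.115ms (4/7)
12. 4897.959ms @ 68/7 + 288.115ms (4/7)
13. 5186.074ms @ 72/7 + 288.115ms (4/7)
14. 5474.19ms @ 76/7 + 288.115ms (4/7)
15. 5762.305ms @ 80/7 + 288.115ms (4/7)
16. 6050.42ms @ 12 + 336.134ms (2/3)
17. 6386.555ms @ 38/3 + 336.134ms (2/3)
18. 6722.689ms @ 40/3 + 336.134ms (2/3)
19. 7058.824ms @ 14 + 504.202ms (1)
20. 7563.025ms @ 15 + 504.202ms (1)

note 2 onset = 2/5b = 201.681ms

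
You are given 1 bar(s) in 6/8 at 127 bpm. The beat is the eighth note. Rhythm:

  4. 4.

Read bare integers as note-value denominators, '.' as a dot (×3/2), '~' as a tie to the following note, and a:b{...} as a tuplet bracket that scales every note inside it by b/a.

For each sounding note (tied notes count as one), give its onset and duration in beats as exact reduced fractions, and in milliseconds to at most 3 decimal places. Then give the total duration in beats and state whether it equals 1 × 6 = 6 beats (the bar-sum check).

1) 0.0ms=0b +1417.323ms=3b
2) 1417.323ms=3b +1417.323ms=3b
Σ=6b of 6 (127bpm 6/8) — PASS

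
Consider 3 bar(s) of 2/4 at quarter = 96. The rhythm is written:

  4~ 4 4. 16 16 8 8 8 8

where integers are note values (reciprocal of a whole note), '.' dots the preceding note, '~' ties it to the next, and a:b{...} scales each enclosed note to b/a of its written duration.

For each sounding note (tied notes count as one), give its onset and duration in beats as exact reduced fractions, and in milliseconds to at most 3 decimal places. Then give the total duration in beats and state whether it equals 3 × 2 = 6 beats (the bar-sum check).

1) 0.0ms=0b +1250.0ms=2b
2) 1250.0ms=2b +937.5ms=3/2b
3) 2187.5ms=7/2b +156.25ms=1/4b
4) 2343.75ms=15/4b +156.25ms=1/4b
5) 2500.0ms=4b +312.5ms=1/2b
6) 2812.5ms=9/2b +312.5ms=1/2b
7) 3125.0ms=5b +312.5ms=1/2b
8) 3437.5ms=11/2b +312.5ms=1/2b
Σ=6b of 6 (96bpm 2/4) — PASS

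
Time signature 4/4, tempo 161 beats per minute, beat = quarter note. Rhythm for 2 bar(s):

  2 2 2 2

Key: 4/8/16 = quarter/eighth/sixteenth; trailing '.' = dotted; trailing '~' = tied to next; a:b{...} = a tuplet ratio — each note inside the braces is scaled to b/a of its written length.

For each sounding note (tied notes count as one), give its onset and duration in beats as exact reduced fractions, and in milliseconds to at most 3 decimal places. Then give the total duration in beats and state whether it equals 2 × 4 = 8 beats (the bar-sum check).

1) 0.0ms=0b +745.342ms=2b
2) 745.342ms=2b +745.342ms=2b
3) 1490.683ms=4b +745.342ms=2b
4) 2236.025ms=6b +745.342ms=2b
Σ=8b of 8 (161bpm 4/4) — PASS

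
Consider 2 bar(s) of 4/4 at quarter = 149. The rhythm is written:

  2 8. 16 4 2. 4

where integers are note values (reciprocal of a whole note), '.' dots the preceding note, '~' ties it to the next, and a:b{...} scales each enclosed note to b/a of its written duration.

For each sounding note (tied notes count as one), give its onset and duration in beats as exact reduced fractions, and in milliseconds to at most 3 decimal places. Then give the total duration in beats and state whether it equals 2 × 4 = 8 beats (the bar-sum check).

1) 0.0ms=0b +805.369ms=2b
2) 805.369ms=2b +302.013ms=3/4b
3) 1107.383ms=11/4b +100.671ms=1/4b
4) 1208.054ms=3b +402.685ms=1b
5) 1610.738ms=4b +1208.054ms=3b
6) 2818.792ms=7b +402.685ms=1b
Σ=8b of 8 (149bpm 4/4) — PASS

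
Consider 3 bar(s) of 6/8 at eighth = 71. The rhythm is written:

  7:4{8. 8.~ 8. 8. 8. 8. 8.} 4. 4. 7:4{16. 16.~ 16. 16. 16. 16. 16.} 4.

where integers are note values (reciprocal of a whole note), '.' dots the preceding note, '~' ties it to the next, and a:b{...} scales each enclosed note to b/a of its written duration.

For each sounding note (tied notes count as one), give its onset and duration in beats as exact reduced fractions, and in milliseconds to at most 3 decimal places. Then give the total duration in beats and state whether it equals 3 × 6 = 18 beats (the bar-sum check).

1) 0.0ms=0b +724.346ms=6/7b
2) 724.346ms=6/7b +1448.692ms=12/7b
3) 2173.038ms=18/7b +724.346ms=6/7b
4) 2897.384ms=24/7b +724.346ms=6/7b
5) 3621.73ms=30/7b +724.346ms=6/7b
6) 4346.076ms=36/7b +724.346ms=6/7b
7) 5070.423ms=6b +2535.211ms=3b
8) 7605.634ms=9b +2535.211ms=3b
9) 10140.845ms=12b +362.173ms=3/7b
10) 10503.018ms=87/7b +724.346ms=6/7b
11) 11227.364ms=93/7b +362.173ms=3/7b
12) 11589.537ms=96/7b +362.173ms=3/7b
13) 11951.71ms=99/7b +362.173ms=3/7b
14) 12313.883ms=102/7b +362.173ms=3/7b
15) 12676.056ms=15b +2535.211ms=3b
Σ=18b of 18 (71bpm 6/8) — PASS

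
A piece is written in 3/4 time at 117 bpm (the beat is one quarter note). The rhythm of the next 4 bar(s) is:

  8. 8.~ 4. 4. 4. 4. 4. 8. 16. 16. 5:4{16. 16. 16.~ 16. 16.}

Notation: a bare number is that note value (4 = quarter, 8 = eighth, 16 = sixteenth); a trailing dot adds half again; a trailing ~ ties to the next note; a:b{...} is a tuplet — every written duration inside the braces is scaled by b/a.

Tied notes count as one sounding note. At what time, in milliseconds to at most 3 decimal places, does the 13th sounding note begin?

note 13 onset = 117/10b = 6000.0ms

1. 0.0ms @ 0 + 384.615ms (3/4)
2. 384.615ms @ 3/4 + 1153.846ms (9/4)
3. 1538.462ms @ 3 + 769.231ms (3/2)
4. 2307.692ms @ 9/2 + 769.231ms (3/2)
5. 3076.923ms @ 6 + 769.231ms (3/2)
6. 3846.154ms @ 15/2 + 769.231ms (3/2)
7. 4615.385ms @ 9 + 384.615ms (3/4)
8. 5000.0ms @ 39/4 + 192.308ms (3/8)
9. 5192.308ms @ 81/8 + 192.308ms (3/8)
10. 5384.615ms @ 21/2 + 153.846ms (3/10)
11. 5538.462ms @ 54/5 + 153.846ms (3/10)
12. 5692.308ms @ 111/10 + 307.692ms (3/5)
13. 6000.0ms @ 117/10 + 153.846ms (3/10)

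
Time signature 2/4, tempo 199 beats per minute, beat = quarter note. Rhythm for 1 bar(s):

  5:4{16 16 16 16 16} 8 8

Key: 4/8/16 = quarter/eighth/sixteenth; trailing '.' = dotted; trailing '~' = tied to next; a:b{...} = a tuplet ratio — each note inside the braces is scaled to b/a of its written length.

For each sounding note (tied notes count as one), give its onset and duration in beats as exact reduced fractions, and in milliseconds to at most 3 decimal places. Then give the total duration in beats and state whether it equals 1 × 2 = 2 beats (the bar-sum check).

1) 0.0ms=0b +60.302ms=1/5b
2) 60.302ms=1/5b +60.302ms=1/5b
3) 120.603ms=2/5b +60.302ms=1/5b
4) 180.905ms=3/5b +60.302ms=1/5b
5) 241.206ms=4/5b +60.302ms=1/5b
6) 301.508ms=1b +150.754ms=1/2b
7) 452.261ms=3/2b +150.754ms=1/2b
Σ=2b of 2 (199bpm 2/4) — PASS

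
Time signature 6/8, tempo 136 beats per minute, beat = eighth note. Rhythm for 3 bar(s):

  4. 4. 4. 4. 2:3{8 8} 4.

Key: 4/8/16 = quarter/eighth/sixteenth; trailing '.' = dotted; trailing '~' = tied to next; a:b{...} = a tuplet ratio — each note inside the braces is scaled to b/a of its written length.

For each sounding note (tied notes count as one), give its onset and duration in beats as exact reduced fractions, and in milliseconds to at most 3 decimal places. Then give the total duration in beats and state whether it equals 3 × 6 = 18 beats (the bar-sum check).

1) 0.0ms=0b +1323.529ms=3b
2) 1323.529ms=3b +1323.529ms=3b
3) 2647.059ms=6b +1323.529ms=3b
4) 3970.588ms=9b +1323.529ms=3b
5) 5294.118ms=12b +661.765ms=3/2b
6) 5955.882ms=27/2b +661.765ms=3/2b
7) 6617.647ms=15b +1323.529ms=3b
Σ=18b of 18 (136bpm 6/8) — PASS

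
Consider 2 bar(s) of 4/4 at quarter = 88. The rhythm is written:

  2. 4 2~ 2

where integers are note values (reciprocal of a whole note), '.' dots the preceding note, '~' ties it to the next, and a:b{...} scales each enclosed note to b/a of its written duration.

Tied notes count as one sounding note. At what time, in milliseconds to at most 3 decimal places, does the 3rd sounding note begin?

note 3 onset = 4b = 2727.273ms

1. 0.0ms @ 0 + 2045.455ms (3)
2. 2045.455ms @ 3 + 681.818ms (1)
3. 2727.273ms @ 4 + 2727.273ms (4)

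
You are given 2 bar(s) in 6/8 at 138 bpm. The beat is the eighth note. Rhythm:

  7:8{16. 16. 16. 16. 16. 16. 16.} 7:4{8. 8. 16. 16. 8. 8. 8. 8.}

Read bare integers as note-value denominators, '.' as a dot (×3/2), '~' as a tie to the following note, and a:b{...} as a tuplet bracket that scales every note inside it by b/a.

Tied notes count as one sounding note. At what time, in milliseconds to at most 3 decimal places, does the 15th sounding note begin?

1. 0.0ms @ 0 + 372.671ms (6/7)
2. 372.671ms @ 6/7 + 372.671ms (6/7)
3. 745.342ms @ 12/7 + 372.671ms (6/7)
4. 1118.012ms @ 18/7 + 372.671ms (6/7)
5. 1490.683ms @ 24/7 + 372.671ms (6/7)
6. 1863.354ms @ 30/7 + 372.671ms (6/7)
7. 2236.025ms @ 36/7 + 372.671ms (6/7)
8. 2608.696ms @ 6 + 372.671ms (6/7)
9. 2981.366ms @ 48/7 + 372.671ms (6/7)
10. 3354.037ms @ 54/7 + 186.335ms (3/7)
11. 3540.373ms @ 57/7 + 186.335ms (3/7)
12. 3726.708ms @ 60/7 + 372.671ms (6/7)
13. 4099.379ms @ 66/7 + 372.671ms (6/7)
14. 4472.05ms @ 72/7 + 372.671ms (6/7)
15. 4844.72ms @ 78/7 + 372.671ms (6/7)

note 15 onset = 78/7b = 4844.72ms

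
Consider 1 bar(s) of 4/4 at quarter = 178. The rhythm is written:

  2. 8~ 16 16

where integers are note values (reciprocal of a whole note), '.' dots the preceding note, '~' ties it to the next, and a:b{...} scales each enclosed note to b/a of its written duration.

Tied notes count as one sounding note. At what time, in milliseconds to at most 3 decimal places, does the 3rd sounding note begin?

1. 0.0ms @ 0 + 1011.236ms (3)
2. 1011.236ms @ 3 + 252.809ms (3/4)
3. 1264.045ms @ 15/4 + 84.27ms (1/4)

note 3 onset = 15/4b = 1264.045ms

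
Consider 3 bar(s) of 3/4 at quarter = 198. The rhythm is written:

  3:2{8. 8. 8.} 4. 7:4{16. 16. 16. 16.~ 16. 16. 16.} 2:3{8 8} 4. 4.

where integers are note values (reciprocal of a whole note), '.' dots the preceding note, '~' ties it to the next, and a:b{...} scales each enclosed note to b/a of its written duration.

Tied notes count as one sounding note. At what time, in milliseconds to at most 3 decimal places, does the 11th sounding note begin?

note 11 onset = 9/2b = 1363.636ms

1. 0.0ms @ 0 + 151.515ms (1/2)
2. 151.515ms @ 1/2 + 151.515ms (1/2)
3. 303.03ms @ 1 + 151.515ms (1/2)
4. 454.545ms @ 3/2 + 454.545ms (3/2)
5. 909.091ms @ 3 + 64.935ms (3/14)
6. 974.026ms @ 45/14 + 64.935ms (3/14)
7. 1038.961ms @ 24/7 + 64.935ms (3/14)
8. 1103.896ms @ 51/14 + 129.87ms (3/7)
9. 1233.766ms @ 57/14 + 64.935ms (3/14)
10. 1298.701ms @ 30/7 + 64.935ms (3/14)
11. 1363.636ms @ 9/2 + 227.273ms (3/4)
12. 1590.909ms @ 21/4 + 227.273ms (3/4)
13. 1818.182ms @ 6 + 454.545ms (3/2)
14. 2272.727ms @ 15/2 + 454.545ms (3/2)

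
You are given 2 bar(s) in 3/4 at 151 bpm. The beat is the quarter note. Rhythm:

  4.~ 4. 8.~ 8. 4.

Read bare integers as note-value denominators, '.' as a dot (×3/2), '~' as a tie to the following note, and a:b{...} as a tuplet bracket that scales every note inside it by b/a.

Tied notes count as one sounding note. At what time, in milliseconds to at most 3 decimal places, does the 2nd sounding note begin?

note 2 onset = 3b = 1192.053ms

1. 0.0ms @ 0 + 1192.053ms (3)
2. 1192.053ms @ 3 + 596.026ms (3/2)
3. 1788.079ms @ 9/2 + 596.026ms (3/2)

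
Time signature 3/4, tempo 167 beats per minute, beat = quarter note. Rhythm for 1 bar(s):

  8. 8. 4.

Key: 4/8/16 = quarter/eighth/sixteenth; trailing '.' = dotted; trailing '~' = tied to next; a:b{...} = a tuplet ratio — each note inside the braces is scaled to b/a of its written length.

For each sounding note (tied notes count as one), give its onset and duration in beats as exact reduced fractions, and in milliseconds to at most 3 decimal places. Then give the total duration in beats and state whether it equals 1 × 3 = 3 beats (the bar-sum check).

1) 0.0ms=0b +269.461ms=3/4b
2) 269.461ms=3/4b +269.461ms=3/4b
3) 538.922ms=3/2b +538.922ms=3/2b
Σ=3b of 3 (167bpm 3/4) — PASS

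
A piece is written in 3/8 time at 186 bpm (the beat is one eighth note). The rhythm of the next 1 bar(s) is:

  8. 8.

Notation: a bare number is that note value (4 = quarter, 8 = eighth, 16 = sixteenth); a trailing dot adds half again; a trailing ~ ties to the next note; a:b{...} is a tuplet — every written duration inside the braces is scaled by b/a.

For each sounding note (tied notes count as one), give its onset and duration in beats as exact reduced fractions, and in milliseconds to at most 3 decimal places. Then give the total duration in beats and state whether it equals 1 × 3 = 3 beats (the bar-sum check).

1) 0.0ms=0b +483.871ms=3/2b
2) 483.871ms=3/2b +483.871ms=3/2b
Σ=3b of 3 (186bpm 3/8) — PASS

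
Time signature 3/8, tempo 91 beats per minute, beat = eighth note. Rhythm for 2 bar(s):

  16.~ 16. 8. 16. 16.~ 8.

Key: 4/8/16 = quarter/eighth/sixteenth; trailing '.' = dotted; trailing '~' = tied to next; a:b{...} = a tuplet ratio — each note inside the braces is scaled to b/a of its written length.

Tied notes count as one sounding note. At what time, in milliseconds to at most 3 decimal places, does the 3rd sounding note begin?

1. 0.0ms @ 0 + 989.011ms (3/2)
2. 989.011ms @ 3/2 + 989.011ms (3/2)
3. 1978.022ms @ 3 + 494.505ms (3/4)
4. 2472.527ms @ 15/4 + 1483.516ms (9/4)

note 3 onset = 3b = 1978.022ms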